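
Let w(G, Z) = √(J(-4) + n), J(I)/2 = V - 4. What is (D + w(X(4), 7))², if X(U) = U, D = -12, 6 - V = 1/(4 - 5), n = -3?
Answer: (12 - √3)² ≈ 105.43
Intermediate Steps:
V = 7 (V = 6 - 1/(4 - 5) = 6 - 1/(-1) = 6 - 1*(-1) = 6 + 1 = 7)
J(I) = 6 (J(I) = 2*(7 - 4) = 2*3 = 6)
w(G, Z) = √3 (w(G, Z) = √(6 - 3) = √3)
(D + w(X(4), 7))² = (-12 + √3)²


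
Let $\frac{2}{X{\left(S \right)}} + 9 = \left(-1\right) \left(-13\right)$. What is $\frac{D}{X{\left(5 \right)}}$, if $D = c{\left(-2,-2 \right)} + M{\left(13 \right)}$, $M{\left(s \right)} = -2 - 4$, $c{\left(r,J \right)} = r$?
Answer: $-16$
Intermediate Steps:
$X{\left(S \right)} = \frac{1}{2}$ ($X{\left(S \right)} = \frac{2}{-9 - -13} = \frac{2}{-9 + 13} = \frac{2}{4} = 2 \cdot \frac{1}{4} = \frac{1}{2}$)
$M{\left(s \right)} = -6$
$D = -8$ ($D = -2 - 6 = -8$)
$\frac{D}{X{\left(5 \right)}} = - 8 \frac{1}{\frac{1}{2}} = \left(-8\right) 2 = -16$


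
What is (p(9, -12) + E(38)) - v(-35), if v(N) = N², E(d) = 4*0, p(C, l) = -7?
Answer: -1232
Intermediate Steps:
E(d) = 0
(p(9, -12) + E(38)) - v(-35) = (-7 + 0) - 1*(-35)² = -7 - 1*1225 = -7 - 1225 = -1232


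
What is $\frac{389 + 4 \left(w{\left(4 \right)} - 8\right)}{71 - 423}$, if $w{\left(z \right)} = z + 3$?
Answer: $- \frac{35}{32} \approx -1.0938$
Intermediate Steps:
$w{\left(z \right)} = 3 + z$
$\frac{389 + 4 \left(w{\left(4 \right)} - 8\right)}{71 - 423} = \frac{389 + 4 \left(\left(3 + 4\right) - 8\right)}{71 - 423} = \frac{389 + 4 \left(7 - 8\right)}{-352} = \left(389 + 4 \left(-1\right)\right) \left(- \frac{1}{352}\right) = \left(389 - 4\right) \left(- \frac{1}{352}\right) = 385 \left(- \frac{1}{352}\right) = - \frac{35}{32}$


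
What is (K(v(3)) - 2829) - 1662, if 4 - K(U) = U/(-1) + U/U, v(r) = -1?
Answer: -4489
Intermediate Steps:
K(U) = 3 + U (K(U) = 4 - (U/(-1) + U/U) = 4 - (U*(-1) + 1) = 4 - (-U + 1) = 4 - (1 - U) = 4 + (-1 + U) = 3 + U)
(K(v(3)) - 2829) - 1662 = ((3 - 1) - 2829) - 1662 = (2 - 2829) - 1662 = -2827 - 1662 = -4489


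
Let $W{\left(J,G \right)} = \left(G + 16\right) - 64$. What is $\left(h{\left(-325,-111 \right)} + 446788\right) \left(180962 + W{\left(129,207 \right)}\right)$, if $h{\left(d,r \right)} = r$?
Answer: $80902584917$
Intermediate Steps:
$W{\left(J,G \right)} = -48 + G$ ($W{\left(J,G \right)} = \left(16 + G\right) - 64 = -48 + G$)
$\left(h{\left(-325,-111 \right)} + 446788\right) \left(180962 + W{\left(129,207 \right)}\right) = \left(-111 + 446788\right) \left(180962 + \left(-48 + 207\right)\right) = 446677 \left(180962 + 159\right) = 446677 \cdot 181121 = 80902584917$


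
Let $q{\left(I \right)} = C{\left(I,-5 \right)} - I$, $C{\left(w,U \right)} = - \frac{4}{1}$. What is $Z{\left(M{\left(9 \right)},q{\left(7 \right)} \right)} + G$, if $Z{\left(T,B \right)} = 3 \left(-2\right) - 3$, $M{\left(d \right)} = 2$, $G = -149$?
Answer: $-158$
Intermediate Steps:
$C{\left(w,U \right)} = -4$ ($C{\left(w,U \right)} = \left(-4\right) 1 = -4$)
$q{\left(I \right)} = -4 - I$
$Z{\left(T,B \right)} = -9$ ($Z{\left(T,B \right)} = -6 - 3 = -9$)
$Z{\left(M{\left(9 \right)},q{\left(7 \right)} \right)} + G = -9 - 149 = -158$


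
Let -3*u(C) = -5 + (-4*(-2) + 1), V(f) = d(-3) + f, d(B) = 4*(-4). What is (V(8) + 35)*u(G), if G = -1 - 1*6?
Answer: -36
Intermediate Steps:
d(B) = -16
V(f) = -16 + f
G = -7 (G = -1 - 6 = -7)
u(C) = -4/3 (u(C) = -(-5 + (-4*(-2) + 1))/3 = -(-5 + (8 + 1))/3 = -(-5 + 9)/3 = -⅓*4 = -4/3)
(V(8) + 35)*u(G) = ((-16 + 8) + 35)*(-4/3) = (-8 + 35)*(-4/3) = 27*(-4/3) = -36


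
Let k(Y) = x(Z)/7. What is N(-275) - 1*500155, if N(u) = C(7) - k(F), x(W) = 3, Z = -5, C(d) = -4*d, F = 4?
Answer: -3501284/7 ≈ -5.0018e+5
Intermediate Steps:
k(Y) = 3/7
N(u) = -199/7 (N(u) = -4*7 - 1*3/7 = -28 - 3/7 = -199/7)
N(-275) - 1*500155 = -199/7 - 1*500155 = -199/7 - 500155 = -3501284/7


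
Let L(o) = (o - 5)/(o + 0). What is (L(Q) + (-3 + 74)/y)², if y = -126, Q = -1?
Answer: 469225/15876 ≈ 29.556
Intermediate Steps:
L(o) = (-5 + o)/o
(L(Q) + (-3 + 74)/y)² = ((-5 - 1)/(-1) + (-3 + 74)/(-126))² = (-1*(-6) + 71*(-1/126))² = (6 - 71/126)² = (685/126)² = 469225/15876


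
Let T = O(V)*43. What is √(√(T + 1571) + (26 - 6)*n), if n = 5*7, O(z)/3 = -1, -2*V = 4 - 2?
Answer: √(700 + √1442) ≈ 27.166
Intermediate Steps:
V = -1 (V = -(4 - 2)/2 = -½*2 = -1)
O(z) = -3 (O(z) = 3*(-1) = -3)
n = 35
T = -129 (T = -3*43 = -129)
√(√(T + 1571) + (26 - 6)*n) = √(√(-129 + 1571) + (26 - 6)*35) = √(√1442 + 20*35) = √(√1442 + 700) = √(700 + √1442)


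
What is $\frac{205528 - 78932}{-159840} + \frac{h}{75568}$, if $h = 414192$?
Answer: $\frac{884966293}{188731080} \approx 4.689$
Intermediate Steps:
$\frac{205528 - 78932}{-159840} + \frac{h}{75568} = \frac{205528 - 78932}{-159840} + \frac{414192}{75568} = \left(205528 - 78932\right) \left(- \frac{1}{159840}\right) + 414192 \cdot \frac{1}{75568} = 126596 \left(- \frac{1}{159840}\right) + \frac{25887}{4723} = - \frac{31649}{39960} + \frac{25887}{4723} = \frac{884966293}{188731080}$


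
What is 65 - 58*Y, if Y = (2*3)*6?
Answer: -2023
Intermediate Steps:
Y = 36 (Y = 6*6 = 36)
65 - 58*Y = 65 - 58*36 = 65 - 2088 = -2023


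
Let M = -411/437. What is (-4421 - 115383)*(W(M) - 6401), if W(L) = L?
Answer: 335169420992/437 ≈ 7.6698e+8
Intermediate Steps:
M = -411/437 (M = -411*1/437 = -411/437 ≈ -0.94050)
(-4421 - 115383)*(W(M) - 6401) = (-4421 - 115383)*(-411/437 - 6401) = -119804*(-2797648/437) = 335169420992/437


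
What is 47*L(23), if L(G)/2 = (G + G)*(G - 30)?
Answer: -30268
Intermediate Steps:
L(G) = 4*G*(-30 + G) (L(G) = 2*((G + G)*(G - 30)) = 2*((2*G)*(-30 + G)) = 2*(2*G*(-30 + G)) = 4*G*(-30 + G))
47*L(23) = 47*(4*23*(-30 + 23)) = 47*(4*23*(-7)) = 47*(-644) = -30268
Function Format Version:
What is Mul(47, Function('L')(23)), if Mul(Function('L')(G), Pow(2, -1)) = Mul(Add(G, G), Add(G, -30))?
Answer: -30268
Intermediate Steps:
Function('L')(G) = Mul(4, G, Add(-30, G)) (Function('L')(G) = Mul(2, Mul(Add(G, G), Add(G, -30))) = Mul(2, Mul(Mul(2, G), Add(-30, G))) = Mul(2, Mul(2, G, Add(-30, G))) = Mul(4, G, Add(-30, G)))
Mul(47, Function('L')(23)) = Mul(47, Mul(4, 23, Add(-30, 23))) = Mul(47, Mul(4, 23, -7)) = Mul(47, -644) = -30268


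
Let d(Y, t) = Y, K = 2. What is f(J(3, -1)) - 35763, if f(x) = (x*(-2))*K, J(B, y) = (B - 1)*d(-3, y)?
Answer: -35739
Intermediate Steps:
J(B, y) = 3 - 3*B (J(B, y) = (B - 1)*(-3) = (-1 + B)*(-3) = 3 - 3*B)
f(x) = -4*x (f(x) = (x*(-2))*2 = -2*x*2 = -4*x)
f(J(3, -1)) - 35763 = -4*(3 - 3*3) - 35763 = -4*(3 - 9) - 35763 = -4*(-6) - 35763 = 24 - 35763 = -35739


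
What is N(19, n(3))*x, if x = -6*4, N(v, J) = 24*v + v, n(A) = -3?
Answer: -11400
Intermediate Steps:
N(v, J) = 25*v
x = -24
N(19, n(3))*x = (25*19)*(-24) = 475*(-24) = -11400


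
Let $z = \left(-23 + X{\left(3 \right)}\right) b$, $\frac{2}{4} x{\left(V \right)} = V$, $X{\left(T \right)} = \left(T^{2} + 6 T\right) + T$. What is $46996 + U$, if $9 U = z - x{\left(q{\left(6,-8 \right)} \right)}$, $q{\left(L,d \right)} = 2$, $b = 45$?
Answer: $\frac{423275}{9} \approx 47031.0$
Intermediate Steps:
$X{\left(T \right)} = T^{2} + 7 T$
$x{\left(V \right)} = 2 V$
$z = 315$ ($z = \left(-23 + 3 \left(7 + 3\right)\right) 45 = \left(-23 + 3 \cdot 10\right) 45 = \left(-23 + 30\right) 45 = 7 \cdot 45 = 315$)
$U = \frac{311}{9}$ ($U = \frac{315 - 2 \cdot 2}{9} = \frac{315 - 4}{9} = \frac{1}{9} \cdot 311 = \frac{311}{9} \approx 34.556$)
$46996 + U = 46996 + \frac{311}{9} = \frac{423275}{9}$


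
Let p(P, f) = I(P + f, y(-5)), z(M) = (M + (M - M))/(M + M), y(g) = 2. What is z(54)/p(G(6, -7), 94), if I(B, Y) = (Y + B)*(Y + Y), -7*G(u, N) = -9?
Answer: 7/5448 ≈ 0.0012849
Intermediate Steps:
G(u, N) = 9/7 (G(u, N) = -1/7*(-9) = 9/7)
z(M) = 1/2 (z(M) = (M + 0)/((2*M)) = M*(1/(2*M)) = 1/2)
I(B, Y) = 2*Y*(B + Y) (I(B, Y) = (B + Y)*(2*Y) = 2*Y*(B + Y))
p(P, f) = 8 + 4*P + 4*f (p(P, f) = 2*2*((P + f) + 2) = 2*2*(2 + P + f) = 8 + 4*P + 4*f)
z(54)/p(G(6, -7), 94) = 1/(2*(8 + 4*(9/7) + 4*94)) = 1/(2*(8 + 36/7 + 376)) = 1/(2*(2724/7)) = (1/2)*(7/2724) = 7/5448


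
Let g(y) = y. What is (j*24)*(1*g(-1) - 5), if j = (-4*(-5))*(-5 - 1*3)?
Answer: 23040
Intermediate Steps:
j = -160 (j = 20*(-5 - 3) = 20*(-8) = -160)
(j*24)*(1*g(-1) - 5) = (-160*24)*(1*(-1) - 5) = -3840*(-1 - 5) = -3840*(-6) = 23040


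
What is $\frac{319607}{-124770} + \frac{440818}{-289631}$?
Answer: $- \frac{147568956877}{36137259870} \approx -4.0836$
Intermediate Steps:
$\frac{319607}{-124770} + \frac{440818}{-289631} = 319607 \left(- \frac{1}{124770}\right) + 440818 \left(- \frac{1}{289631}\right) = - \frac{319607}{124770} - \frac{440818}{289631} = - \frac{147568956877}{36137259870}$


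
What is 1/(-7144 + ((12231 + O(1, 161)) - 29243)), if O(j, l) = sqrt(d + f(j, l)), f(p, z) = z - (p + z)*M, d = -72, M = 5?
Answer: -24156/583513057 - I*sqrt(721)/583513057 ≈ -4.1398e-5 - 4.6017e-8*I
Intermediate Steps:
f(p, z) = -5*p - 4*z (f(p, z) = z - (p + z)*5 = z - (5*p + 5*z) = z + (-5*p - 5*z) = -5*p - 4*z)
O(j, l) = sqrt(-72 - 5*j - 4*l) (O(j, l) = sqrt(-72 + (-5*j - 4*l)) = sqrt(-72 - 5*j - 4*l))
1/(-7144 + ((12231 + O(1, 161)) - 29243)) = 1/(-7144 + ((12231 + sqrt(-72 - 5*1 - 4*161)) - 29243)) = 1/(-7144 + ((12231 + sqrt(-72 - 5 - 644)) - 29243)) = 1/(-7144 + ((12231 + sqrt(-721)) - 29243)) = 1/(-7144 + ((12231 + I*sqrt(721)) - 29243)) = 1/(-7144 + (-17012 + I*sqrt(721))) = 1/(-24156 + I*sqrt(721))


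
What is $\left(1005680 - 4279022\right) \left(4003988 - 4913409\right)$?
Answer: $2976845954982$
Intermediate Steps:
$\left(1005680 - 4279022\right) \left(4003988 - 4913409\right) = \left(-3273342\right) \left(-909421\right) = 2976845954982$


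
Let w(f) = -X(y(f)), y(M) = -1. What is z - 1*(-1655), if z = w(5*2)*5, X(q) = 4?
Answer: 1635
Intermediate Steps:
w(f) = -4 (w(f) = -1*4 = -4)
z = -20 (z = -4*5 = -20)
z - 1*(-1655) = -20 - 1*(-1655) = -20 + 1655 = 1635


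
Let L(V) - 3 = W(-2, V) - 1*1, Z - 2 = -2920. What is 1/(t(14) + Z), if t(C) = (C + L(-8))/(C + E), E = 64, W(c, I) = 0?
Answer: -39/113794 ≈ -0.00034272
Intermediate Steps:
Z = -2918 (Z = 2 - 2920 = -2918)
L(V) = 2 (L(V) = 3 + (0 - 1*1) = 3 + (0 - 1) = 3 - 1 = 2)
t(C) = (2 + C)/(64 + C) (t(C) = (C + 2)/(C + 64) = (2 + C)/(64 + C))
1/(t(14) + Z) = 1/((2 + 14)/(64 + 14) - 2918) = 1/(16/78 - 2918) = 1/((1/78)*16 - 2918) = 1/(8/39 - 2918) = 1/(-113794/39) = -39/113794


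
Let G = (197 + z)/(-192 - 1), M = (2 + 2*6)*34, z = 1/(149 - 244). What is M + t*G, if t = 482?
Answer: -292688/18335 ≈ -15.963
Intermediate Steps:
z = -1/95 (z = 1/(-95) = -1/95 ≈ -0.010526)
M = 476 (M = (2 + 12)*34 = 14*34 = 476)
G = -18714/18335 (G = (197 - 1/95)/(-192 - 1) = (18714/95)/(-193) = (18714/95)*(-1/193) = -18714/18335 ≈ -1.0207)
M + t*G = 476 + 482*(-18714/18335) = 476 - 9020148/18335 = -292688/18335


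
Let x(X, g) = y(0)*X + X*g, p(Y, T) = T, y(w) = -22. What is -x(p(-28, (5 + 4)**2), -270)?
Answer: 23652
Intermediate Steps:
x(X, g) = -22*X + X*g
-x(p(-28, (5 + 4)**2), -270) = -(5 + 4)**2*(-22 - 270) = -9**2*(-292) = -81*(-292) = -1*(-23652) = 23652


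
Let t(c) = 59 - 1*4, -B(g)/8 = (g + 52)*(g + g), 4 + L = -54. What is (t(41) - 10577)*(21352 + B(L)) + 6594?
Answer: -166072654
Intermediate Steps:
L = -58 (L = -4 - 54 = -58)
B(g) = -16*g*(52 + g) (B(g) = -8*(g + 52)*(g + g) = -8*(52 + g)*2*g = -16*g*(52 + g))
t(c) = 55 (t(c) = 59 - 4 = 55)
(t(41) - 10577)*(21352 + B(L)) + 6594 = (55 - 10577)*(21352 - 16*(-58)*(52 - 58)) + 6594 = -10522*(21352 - 16*(-58)*(-6)) + 6594 = -10522*(21352 - 5568) + 6594 = -10522*15784 + 6594 = -166079248 + 6594 = -166072654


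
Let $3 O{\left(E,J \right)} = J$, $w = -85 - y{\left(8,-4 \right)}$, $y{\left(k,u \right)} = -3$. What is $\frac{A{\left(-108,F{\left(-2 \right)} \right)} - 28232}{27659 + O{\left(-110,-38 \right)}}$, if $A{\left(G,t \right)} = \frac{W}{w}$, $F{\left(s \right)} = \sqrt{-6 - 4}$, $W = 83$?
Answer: $- \frac{6945321}{6800998} \approx -1.0212$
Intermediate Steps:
$w = -82$ ($w = -85 - -3 = -85 + 3 = -82$)
$F{\left(s \right)} = i \sqrt{10}$ ($F{\left(s \right)} = \sqrt{-10} = i \sqrt{10}$)
$A{\left(G,t \right)} = - \frac{83}{82}$ ($A{\left(G,t \right)} = \frac{83}{-82} = 83 \left(- \frac{1}{82}\right) = - \frac{83}{82}$)
$O{\left(E,J \right)} = \frac{J}{3}$
$\frac{A{\left(-108,F{\left(-2 \right)} \right)} - 28232}{27659 + O{\left(-110,-38 \right)}} = \frac{- \frac{83}{82} - 28232}{27659 + \frac{1}{3} \left(-38\right)} = - \frac{2315107}{82 \left(27659 - \frac{38}{3}\right)} = - \frac{2315107}{82 \cdot \frac{82939}{3}} = \left(- \frac{2315107}{82}\right) \frac{3}{82939} = - \frac{6945321}{6800998}$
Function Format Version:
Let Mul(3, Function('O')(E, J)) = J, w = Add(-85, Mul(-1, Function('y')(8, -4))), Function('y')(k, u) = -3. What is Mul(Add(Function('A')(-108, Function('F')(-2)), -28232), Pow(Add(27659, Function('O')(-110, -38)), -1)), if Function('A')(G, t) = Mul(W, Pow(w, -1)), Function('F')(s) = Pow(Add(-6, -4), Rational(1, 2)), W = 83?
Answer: Rational(-6945321, 6800998) ≈ -1.0212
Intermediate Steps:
w = -82 (w = Add(-85, Mul(-1, -3)) = Add(-85, 3) = -82)
Function('F')(s) = Mul(I, Pow(10, Rational(1, 2))) (Function('F')(s) = Pow(-10, Rational(1, 2)) = Mul(I, Pow(10, Rational(1, 2))))
Function('A')(G, t) = Rational(-83, 82) (Function('A')(G, t) = Mul(83, Pow(-82, -1)) = Mul(83, Rational(-1, 82)) = Rational(-83, 82))
Function('O')(E, J) = Mul(Rational(1, 3), J)
Mul(Add(Function('A')(-108, Function('F')(-2)), -28232), Pow(Add(27659, Function('O')(-110, -38)), -1)) = Mul(Add(Rational(-83, 82), -28232), Pow(Add(27659, Mul(Rational(1, 3), -38)), -1)) = Mul(Rational(-2315107, 82), Pow(Add(27659, Rational(-38, 3)), -1)) = Mul(Rational(-2315107, 82), Pow(Rational(82939, 3), -1)) = Mul(Rational(-2315107, 82), Rational(3, 82939)) = Rational(-6945321, 6800998)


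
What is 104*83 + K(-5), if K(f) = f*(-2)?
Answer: 8642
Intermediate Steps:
K(f) = -2*f
104*83 + K(-5) = 104*83 - 2*(-5) = 8632 + 10 = 8642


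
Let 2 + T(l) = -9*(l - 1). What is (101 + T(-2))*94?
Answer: 11844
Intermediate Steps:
T(l) = 7 - 9*l (T(l) = -2 - 9*(l - 1) = -2 - 9*(-1 + l) = -2 + (9 - 9*l) = 7 - 9*l)
(101 + T(-2))*94 = (101 + (7 - 9*(-2)))*94 = (101 + (7 + 18))*94 = (101 + 25)*94 = 126*94 = 11844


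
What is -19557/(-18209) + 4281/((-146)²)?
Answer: 494829741/388143044 ≈ 1.2749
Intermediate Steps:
-19557/(-18209) + 4281/((-146)²) = -19557*(-1/18209) + 4281/21316 = 19557/18209 + 4281*(1/21316) = 19557/18209 + 4281/21316 = 494829741/388143044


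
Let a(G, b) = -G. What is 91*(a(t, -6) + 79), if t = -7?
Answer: 7826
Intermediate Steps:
91*(a(t, -6) + 79) = 91*(-1*(-7) + 79) = 91*(7 + 79) = 91*86 = 7826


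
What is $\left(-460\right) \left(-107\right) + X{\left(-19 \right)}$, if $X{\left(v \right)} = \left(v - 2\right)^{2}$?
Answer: $49661$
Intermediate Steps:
$X{\left(v \right)} = \left(-2 + v\right)^{2}$
$\left(-460\right) \left(-107\right) + X{\left(-19 \right)} = \left(-460\right) \left(-107\right) + \left(-2 - 19\right)^{2} = 49220 + \left(-21\right)^{2} = 49220 + 441 = 49661$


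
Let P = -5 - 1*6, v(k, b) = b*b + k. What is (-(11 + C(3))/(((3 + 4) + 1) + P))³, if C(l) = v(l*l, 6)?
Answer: 175616/27 ≈ 6504.3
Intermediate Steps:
v(k, b) = k + b² (v(k, b) = b² + k = k + b²)
C(l) = 36 + l² (C(l) = l*l + 6² = l² + 36 = 36 + l²)
P = -11 (P = -5 - 6 = -11)
(-(11 + C(3))/(((3 + 4) + 1) + P))³ = (-(11 + (36 + 3²))/(((3 + 4) + 1) - 11))³ = (-(11 + (36 + 9))/((7 + 1) - 11))³ = (-(11 + 45)/(8 - 11))³ = (-56/(-3))³ = (-56*(-1)/3)³ = (-1*(-56/3))³ = (56/3)³ = 175616/27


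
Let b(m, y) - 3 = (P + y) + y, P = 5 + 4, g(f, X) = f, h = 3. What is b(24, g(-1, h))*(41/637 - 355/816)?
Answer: -963395/259896 ≈ -3.7068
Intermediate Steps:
P = 9
b(m, y) = 12 + 2*y (b(m, y) = 3 + ((9 + y) + y) = 3 + (9 + 2*y) = 12 + 2*y)
b(24, g(-1, h))*(41/637 - 355/816) = (12 + 2*(-1))*(41/637 - 355/816) = (12 - 2)*(41*(1/637) - 355*1/816) = 10*(41/637 - 355/816) = 10*(-192679/519792) = -963395/259896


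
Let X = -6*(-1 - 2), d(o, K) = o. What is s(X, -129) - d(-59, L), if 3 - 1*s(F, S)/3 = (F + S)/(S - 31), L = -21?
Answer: 10547/160 ≈ 65.919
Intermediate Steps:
X = 18 (X = -6*(-3) = 18)
s(F, S) = 9 - 3*(F + S)/(-31 + S) (s(F, S) = 9 - 3*(F + S)/(S - 31) = 9 - 3*(F + S)/(-31 + S))
s(X, -129) - d(-59, L) = 3*(-93 - 1*18 + 2*(-129))/(-31 - 129) - 1*(-59) = 3*(-93 - 18 - 258)/(-160) + 59 = 3*(-1/160)*(-369) + 59 = 1107/160 + 59 = 10547/160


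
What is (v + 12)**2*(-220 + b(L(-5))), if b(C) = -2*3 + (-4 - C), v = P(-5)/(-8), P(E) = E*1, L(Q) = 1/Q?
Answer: -11720949/320 ≈ -36628.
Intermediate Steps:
P(E) = E
v = 5/8 (v = -5/(-8) = -5*(-1/8) = 5/8 ≈ 0.62500)
b(C) = -10 - C (b(C) = -6 + (-4 - C) = -10 - C)
(v + 12)**2*(-220 + b(L(-5))) = (5/8 + 12)**2*(-220 + (-10 - 1/(-5))) = (101/8)**2*(-220 + (-10 - 1*(-1/5))) = 10201*(-220 + (-10 + 1/5))/64 = 10201*(-220 - 49/5)/64 = (10201/64)*(-1149/5) = -11720949/320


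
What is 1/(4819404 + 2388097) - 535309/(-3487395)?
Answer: 3858243640204/25135402949895 ≈ 0.15350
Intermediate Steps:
1/(4819404 + 2388097) - 535309/(-3487395) = 1/7207501 - 535309*(-1)/3487395 = 1/7207501 - 1*(-535309/3487395) = 1/7207501 + 535309/3487395 = 3858243640204/25135402949895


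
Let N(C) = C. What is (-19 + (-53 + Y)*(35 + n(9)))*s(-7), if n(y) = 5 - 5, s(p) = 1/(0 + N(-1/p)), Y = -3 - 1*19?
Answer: -18508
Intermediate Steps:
Y = -22 (Y = -3 - 19 = -22)
s(p) = -p (s(p) = 1/(0 - 1/p) = 1/(-1/p) = -p)
n(y) = 0
(-19 + (-53 + Y)*(35 + n(9)))*s(-7) = (-19 + (-53 - 22)*(35 + 0))*(-1*(-7)) = (-19 - 75*35)*7 = (-19 - 2625)*7 = -2644*7 = -18508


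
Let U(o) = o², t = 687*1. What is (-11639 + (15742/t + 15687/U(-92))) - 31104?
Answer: -248396611367/5814768 ≈ -42718.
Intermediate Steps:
t = 687
(-11639 + (15742/t + 15687/U(-92))) - 31104 = (-11639 + (15742/687 + 15687/((-92)²))) - 31104 = (-11639 + (15742*(1/687) + 15687/8464)) - 31104 = (-11639 + (15742/687 + 15687*(1/8464))) - 31104 = (-11639 + (15742/687 + 15687/8464)) - 31104 = (-11639 + 144017257/5814768) - 31104 = -67534067495/5814768 - 31104 = -248396611367/5814768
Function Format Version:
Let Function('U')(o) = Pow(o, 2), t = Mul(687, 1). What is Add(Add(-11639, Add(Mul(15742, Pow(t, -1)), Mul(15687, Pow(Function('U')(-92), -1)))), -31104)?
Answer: Rational(-248396611367, 5814768) ≈ -42718.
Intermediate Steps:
t = 687
Add(Add(-11639, Add(Mul(15742, Pow(t, -1)), Mul(15687, Pow(Function('U')(-92), -1)))), -31104) = Add(Add(-11639, Add(Mul(15742, Pow(687, -1)), Mul(15687, Pow(Pow(-92, 2), -1)))), -31104) = Add(Add(-11639, Add(Mul(15742, Rational(1, 687)), Mul(15687, Pow(8464, -1)))), -31104) = Add(Add(-11639, Add(Rational(15742, 687), Mul(15687, Rational(1, 8464)))), -31104) = Add(Add(-11639, Add(Rational(15742, 687), Rational(15687, 8464))), -31104) = Add(Add(-11639, Rational(144017257, 5814768)), -31104) = Add(Rational(-67534067495, 5814768), -31104) = Rational(-248396611367, 5814768)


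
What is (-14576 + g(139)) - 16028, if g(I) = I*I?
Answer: -11283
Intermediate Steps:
g(I) = I²
(-14576 + g(139)) - 16028 = (-14576 + 139²) - 16028 = (-14576 + 19321) - 16028 = 4745 - 16028 = -11283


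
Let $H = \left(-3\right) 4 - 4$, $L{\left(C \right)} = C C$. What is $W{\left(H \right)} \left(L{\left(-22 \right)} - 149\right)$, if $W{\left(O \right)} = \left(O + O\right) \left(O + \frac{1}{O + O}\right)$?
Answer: $171855$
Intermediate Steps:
$L{\left(C \right)} = C^{2}$
$H = -16$ ($H = -12 - 4 = -16$)
$W{\left(O \right)} = 2 O \left(O + \frac{1}{2 O}\right)$
$W{\left(H \right)} \left(L{\left(-22 \right)} - 149\right) = \left(1 + 2 \left(-16\right)^{2}\right) \left(\left(-22\right)^{2} - 149\right) = \left(1 + 2 \cdot 256\right) \left(484 - 149\right) = \left(1 + 512\right) 335 = 513 \cdot 335 = 171855$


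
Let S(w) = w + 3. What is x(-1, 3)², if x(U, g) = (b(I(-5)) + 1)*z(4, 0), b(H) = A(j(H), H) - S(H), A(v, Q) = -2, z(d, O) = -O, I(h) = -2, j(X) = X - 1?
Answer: 0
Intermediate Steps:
S(w) = 3 + w
j(X) = -1 + X
b(H) = -5 - H (b(H) = -2 - (3 + H) = -2 + (-3 - H) = -5 - H)
x(U, g) = 0 (x(U, g) = ((-5 - 1*(-2)) + 1)*(-1*0) = ((-5 + 2) + 1)*0 = (-3 + 1)*0 = -2*0 = 0)
x(-1, 3)² = 0² = 0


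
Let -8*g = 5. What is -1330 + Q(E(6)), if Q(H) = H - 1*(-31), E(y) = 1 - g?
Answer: -10379/8 ≈ -1297.4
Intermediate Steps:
g = -5/8 (g = -1/8*5 = -5/8 ≈ -0.62500)
E(y) = 13/8 (E(y) = 1 - 1*(-5/8) = 1 + 5/8 = 13/8)
Q(H) = 31 + H (Q(H) = H + 31 = 31 + H)
-1330 + Q(E(6)) = -1330 + (31 + 13/8) = -1330 + 261/8 = -10379/8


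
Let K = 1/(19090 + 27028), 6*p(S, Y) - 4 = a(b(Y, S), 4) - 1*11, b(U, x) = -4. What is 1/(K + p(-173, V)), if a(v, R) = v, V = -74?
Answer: -69177/126823 ≈ -0.54546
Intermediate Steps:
p(S, Y) = -11/6 (p(S, Y) = ⅔ + (-4 - 1*11)/6 = ⅔ + (-4 - 11)/6 = ⅔ + (⅙)*(-15) = ⅔ - 5/2 = -11/6)
K = 1/46118 ≈ 2.1684e-5
1/(K + p(-173, V)) = 1/(1/46118 - 11/6) = 1/(-126823/69177) = -69177/126823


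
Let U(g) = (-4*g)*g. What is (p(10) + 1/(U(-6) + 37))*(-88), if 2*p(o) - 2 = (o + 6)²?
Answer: -1214576/107 ≈ -11351.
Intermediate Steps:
U(g) = -4*g²
p(o) = 1 + (6 + o)²/2 (p(o) = 1 + (o + 6)²/2 = 1 + (6 + o)²/2)
(p(10) + 1/(U(-6) + 37))*(-88) = ((1 + (6 + 10)²/2) + 1/(-4*(-6)² + 37))*(-88) = ((1 + (½)*16²) + 1/(-4*36 + 37))*(-88) = ((1 + (½)*256) + 1/(-144 + 37))*(-88) = ((1 + 128) + 1/(-107))*(-88) = (129 - 1/107)*(-88) = (13802/107)*(-88) = -1214576/107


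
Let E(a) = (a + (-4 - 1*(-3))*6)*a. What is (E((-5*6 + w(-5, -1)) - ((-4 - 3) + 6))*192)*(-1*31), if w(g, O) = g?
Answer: -8094720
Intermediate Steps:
E(a) = a*(-6 + a) (E(a) = (a + (-4 + 3)*6)*a = (a - 1*6)*a = (a - 6)*a = (-6 + a)*a = a*(-6 + a))
(E((-5*6 + w(-5, -1)) - ((-4 - 3) + 6))*192)*(-1*31) = ((((-5*6 - 5) - ((-4 - 3) + 6))*(-6 + ((-5*6 - 5) - ((-4 - 3) + 6))))*192)*(-1*31) = ((((-30 - 5) - (-7 + 6))*(-6 + ((-30 - 5) - (-7 + 6))))*192)*(-31) = (((-35 - 1*(-1))*(-6 + (-35 - 1*(-1))))*192)*(-31) = (((-35 + 1)*(-6 + (-35 + 1)))*192)*(-31) = (-34*(-6 - 34)*192)*(-31) = (-34*(-40)*192)*(-31) = (1360*192)*(-31) = 261120*(-31) = -8094720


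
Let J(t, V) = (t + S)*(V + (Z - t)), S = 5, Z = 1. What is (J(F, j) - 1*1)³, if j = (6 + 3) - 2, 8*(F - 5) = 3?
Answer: 4733169839/262144 ≈ 18056.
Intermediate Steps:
F = 43/8 (F = 5 + (⅛)*3 = 5 + 3/8 = 43/8 ≈ 5.3750)
j = 7 (j = 9 - 2 = 7)
J(t, V) = (5 + t)*(1 + V - t) (J(t, V) = (t + 5)*(V + (1 - t)) = (5 + t)*(1 + V - t))
(J(F, j) - 1*1)³ = ((5 - (43/8)² - 4*43/8 + 5*7 + 7*(43/8)) - 1*1)³ = ((5 - 1*1849/64 - 43/2 + 35 + 301/8) - 1)³ = ((5 - 1849/64 - 43/2 + 35 + 301/8) - 1)³ = (1743/64 - 1)³ = (1679/64)³ = 4733169839/262144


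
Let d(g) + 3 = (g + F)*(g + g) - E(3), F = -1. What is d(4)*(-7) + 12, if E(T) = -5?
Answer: -170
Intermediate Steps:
d(g) = 2 + 2*g*(-1 + g) (d(g) = -3 + ((g - 1)*(g + g) - 1*(-5)) = -3 + ((-1 + g)*(2*g) + 5) = -3 + (2*g*(-1 + g) + 5) = -3 + (5 + 2*g*(-1 + g)) = 2 + 2*g*(-1 + g))
d(4)*(-7) + 12 = (2 - 2*4 + 2*4²)*(-7) + 12 = (2 - 8 + 2*16)*(-7) + 12 = (2 - 8 + 32)*(-7) + 12 = 26*(-7) + 12 = -182 + 12 = -170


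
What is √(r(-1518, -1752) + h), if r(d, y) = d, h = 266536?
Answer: √265018 ≈ 514.80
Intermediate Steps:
√(r(-1518, -1752) + h) = √(-1518 + 266536) = √265018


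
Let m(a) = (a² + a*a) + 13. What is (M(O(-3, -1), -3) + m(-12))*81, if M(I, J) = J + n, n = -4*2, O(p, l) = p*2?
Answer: 23490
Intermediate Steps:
m(a) = 13 + 2*a² (m(a) = (a² + a²) + 13 = 2*a² + 13 = 13 + 2*a²)
O(p, l) = 2*p
n = -8
M(I, J) = -8 + J (M(I, J) = J - 8 = -8 + J)
(M(O(-3, -1), -3) + m(-12))*81 = ((-8 - 3) + (13 + 2*(-12)²))*81 = (-11 + (13 + 2*144))*81 = (-11 + (13 + 288))*81 = (-11 + 301)*81 = 290*81 = 23490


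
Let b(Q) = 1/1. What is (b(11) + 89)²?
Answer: 8100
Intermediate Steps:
b(Q) = 1
(b(11) + 89)² = (1 + 89)² = 90² = 8100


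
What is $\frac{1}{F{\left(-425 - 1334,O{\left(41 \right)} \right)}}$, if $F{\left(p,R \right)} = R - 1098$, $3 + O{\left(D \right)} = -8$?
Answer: $- \frac{1}{1109} \approx -0.00090171$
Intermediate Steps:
$O{\left(D \right)} = -11$ ($O{\left(D \right)} = -3 - 8 = -11$)
$F{\left(p,R \right)} = -1098 + R$
$\frac{1}{F{\left(-425 - 1334,O{\left(41 \right)} \right)}} = \frac{1}{-1098 - 11} = \frac{1}{-1109} = - \frac{1}{1109}$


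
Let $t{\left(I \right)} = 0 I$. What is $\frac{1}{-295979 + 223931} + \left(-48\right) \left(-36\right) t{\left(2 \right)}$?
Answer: $- \frac{1}{72048} \approx -1.388 \cdot 10^{-5}$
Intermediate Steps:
$t{\left(I \right)} = 0$
$\frac{1}{-295979 + 223931} + \left(-48\right) \left(-36\right) t{\left(2 \right)} = \frac{1}{-295979 + 223931} + \left(-48\right) \left(-36\right) 0 = \frac{1}{-72048} + 1728 \cdot 0 = - \frac{1}{72048} + 0 = - \frac{1}{72048}$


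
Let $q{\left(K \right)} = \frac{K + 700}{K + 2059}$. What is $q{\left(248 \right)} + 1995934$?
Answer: $\frac{1534873562}{769} \approx 1.9959 \cdot 10^{6}$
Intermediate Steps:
$q{\left(K \right)} = \frac{700 + K}{2059 + K}$
$q{\left(248 \right)} + 1995934 = \frac{700 + 248}{2059 + 248} + 1995934 = \frac{1}{2307} \cdot 948 + 1995934 = \frac{316}{769} + 1995934 = \frac{1534873562}{769}$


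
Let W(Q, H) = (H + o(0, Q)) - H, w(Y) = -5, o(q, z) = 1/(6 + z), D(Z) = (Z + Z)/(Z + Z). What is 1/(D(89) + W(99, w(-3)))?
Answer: 105/106 ≈ 0.99057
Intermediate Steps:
D(Z) = 1 (D(Z) = (2*Z)/((2*Z)) = (2*Z)*(1/(2*Z)) = 1)
W(Q, H) = 1/(6 + Q) (W(Q, H) = (H + 1/(6 + Q)) - H = 1/(6 + Q))
1/(D(89) + W(99, w(-3))) = 1/(1 + 1/(6 + 99)) = 1/(1 + 1/105) = 1/(106/105) = 105/106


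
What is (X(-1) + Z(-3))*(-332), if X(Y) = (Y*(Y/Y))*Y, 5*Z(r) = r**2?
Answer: -4648/5 ≈ -929.60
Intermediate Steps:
Z(r) = r**2/5
X(Y) = Y**2 (X(Y) = (Y*1)*Y = Y*Y = Y**2)
(X(-1) + Z(-3))*(-332) = ((-1)**2 + (1/5)*(-3)**2)*(-332) = (1 + (1/5)*9)*(-332) = (1 + 9/5)*(-332) = (14/5)*(-332) = -4648/5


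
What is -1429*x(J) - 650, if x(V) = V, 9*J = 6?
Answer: -4808/3 ≈ -1602.7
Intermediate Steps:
J = 2/3 (J = (1/9)*6 = 2/3 ≈ 0.66667)
-1429*x(J) - 650 = -1429*2/3 - 650 = -2858/3 - 650 = -4808/3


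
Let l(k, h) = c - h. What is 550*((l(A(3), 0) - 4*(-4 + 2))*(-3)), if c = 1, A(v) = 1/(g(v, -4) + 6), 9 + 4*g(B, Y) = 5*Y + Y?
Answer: -14850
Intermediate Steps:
g(B, Y) = -9/4 + 3*Y/2 (g(B, Y) = -9/4 + (5*Y + Y)/4 = -9/4 + (6*Y)/4 = -9/4 + 3*Y/2)
A(v) = -4/9 (A(v) = 1/((-9/4 + (3/2)*(-4)) + 6) = 1/((-9/4 - 6) + 6) = 1/(-33/4 + 6) = 1/(-9/4) = -4/9)
l(k, h) = 1 - h
550*((l(A(3), 0) - 4*(-4 + 2))*(-3)) = 550*(((1 - 1*0) - 4*(-4 + 2))*(-3)) = 550*(((1 + 0) - 4*(-2))*(-3)) = 550*((1 + 8)*(-3)) = 550*(9*(-3)) = 550*(-27) = -14850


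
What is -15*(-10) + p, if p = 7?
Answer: 157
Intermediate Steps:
-15*(-10) + p = -15*(-10) + 7 = 150 + 7 = 157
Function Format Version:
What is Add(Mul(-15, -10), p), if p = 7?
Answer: 157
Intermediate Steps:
Add(Mul(-15, -10), p) = Add(Mul(-15, -10), 7) = Add(150, 7) = 157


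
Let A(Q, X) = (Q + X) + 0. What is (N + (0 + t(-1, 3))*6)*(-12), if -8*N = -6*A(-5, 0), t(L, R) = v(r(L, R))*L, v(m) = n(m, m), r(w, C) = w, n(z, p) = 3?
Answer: 261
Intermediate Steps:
A(Q, X) = Q + X
v(m) = 3
t(L, R) = 3*L
N = -15/4 (N = -(-3)*(-5 + 0)/4 = -(-3)*(-5)/4 = -1/8*30 = -15/4 ≈ -3.7500)
(N + (0 + t(-1, 3))*6)*(-12) = (-15/4 + (0 + 3*(-1))*6)*(-12) = (-15/4 + (0 - 3)*6)*(-12) = (-15/4 - 3*6)*(-12) = (-15/4 - 18)*(-12) = -87/4*(-12) = 261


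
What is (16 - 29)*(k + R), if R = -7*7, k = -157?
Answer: 2678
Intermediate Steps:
R = -49
(16 - 29)*(k + R) = (16 - 29)*(-157 - 49) = -13*(-206) = 2678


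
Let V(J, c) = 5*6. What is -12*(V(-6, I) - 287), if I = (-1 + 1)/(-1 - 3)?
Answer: 3084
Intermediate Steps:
I = 0 (I = 0/(-4) = 0*(-1/4) = 0)
V(J, c) = 30
-12*(V(-6, I) - 287) = -12*(30 - 287) = -12*(-257) = 3084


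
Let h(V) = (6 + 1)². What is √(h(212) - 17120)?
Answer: I*√17071 ≈ 130.66*I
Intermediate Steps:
h(V) = 49 (h(V) = 7² = 49)
√(h(212) - 17120) = √(49 - 17120) = √(-17071) = I*√17071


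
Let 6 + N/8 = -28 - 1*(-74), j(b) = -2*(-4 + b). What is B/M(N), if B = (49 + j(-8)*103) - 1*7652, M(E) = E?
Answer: -5131/320 ≈ -16.034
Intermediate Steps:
j(b) = 8 - 2*b
N = 320 (N = -48 + 8*(-28 - 1*(-74)) = -48 + 8*(-28 + 74) = -48 + 8*46 = -48 + 368 = 320)
B = -5131 (B = (49 + (8 - 2*(-8))*103) - 1*7652 = (49 + (8 + 16)*103) - 7652 = (49 + 24*103) - 7652 = (49 + 2472) - 7652 = 2521 - 7652 = -5131)
B/M(N) = -5131/320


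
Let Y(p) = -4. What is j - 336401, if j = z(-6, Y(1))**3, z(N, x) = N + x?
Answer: -337401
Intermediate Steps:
j = -1000 (j = (-6 - 4)**3 = (-10)**3 = -1000)
j - 336401 = -1000 - 336401 = -337401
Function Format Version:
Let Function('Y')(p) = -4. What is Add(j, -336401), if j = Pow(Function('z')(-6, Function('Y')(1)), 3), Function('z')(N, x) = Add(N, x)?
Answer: -337401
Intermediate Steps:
j = -1000 (j = Pow(Add(-6, -4), 3) = Pow(-10, 3) = -1000)
Add(j, -336401) = Add(-1000, -336401) = -337401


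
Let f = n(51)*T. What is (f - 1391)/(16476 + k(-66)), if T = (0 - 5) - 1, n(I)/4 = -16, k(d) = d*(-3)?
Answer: -1007/16674 ≈ -0.060393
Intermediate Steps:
k(d) = -3*d
n(I) = -64 (n(I) = 4*(-16) = -64)
T = -6 (T = -5 - 1 = -6)
f = 384 (f = -64*(-6) = 384)
(f - 1391)/(16476 + k(-66)) = (384 - 1391)/(16476 - 3*(-66)) = -1007/(16476 + 198) = -1007/16674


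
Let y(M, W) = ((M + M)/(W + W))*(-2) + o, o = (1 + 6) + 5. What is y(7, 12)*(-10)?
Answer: -325/3 ≈ -108.33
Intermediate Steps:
o = 12 (o = 7 + 5 = 12)
y(M, W) = 12 - 2*M/W (y(M, W) = ((M + M)/(W + W))*(-2) + 12 = ((2*M)/((2*W)))*(-2) + 12 = ((2*M)*(1/(2*W)))*(-2) + 12 = (M/W)*(-2) + 12 = -2*M/W + 12 = 12 - 2*M/W)
y(7, 12)*(-10) = (12 - 2*7/12)*(-10) = (12 - 2*7*1/12)*(-10) = (12 - 7/6)*(-10) = (65/6)*(-10) = -325/3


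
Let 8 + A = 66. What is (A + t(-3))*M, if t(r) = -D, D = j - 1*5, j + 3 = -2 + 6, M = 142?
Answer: 8804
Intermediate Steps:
A = 58 (A = -8 + 66 = 58)
j = 1 (j = -3 + (-2 + 6) = -3 + 4 = 1)
D = -4 (D = 1 - 1*5 = 1 - 5 = -4)
t(r) = 4 (t(r) = -1*(-4) = 4)
(A + t(-3))*M = (58 + 4)*142 = 62*142 = 8804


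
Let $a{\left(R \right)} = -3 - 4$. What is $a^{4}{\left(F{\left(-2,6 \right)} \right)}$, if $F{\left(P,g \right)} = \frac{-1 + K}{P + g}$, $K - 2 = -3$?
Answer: $2401$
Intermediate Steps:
$K = -1$ ($K = 2 - 3 = -1$)
$F{\left(P,g \right)} = - \frac{2}{P + g}$ ($F{\left(P,g \right)} = \frac{-1 - 1}{P + g} = - \frac{2}{P + g}$)
$a{\left(R \right)} = -7$ ($a{\left(R \right)} = -3 - 4 = -7$)
$a^{4}{\left(F{\left(-2,6 \right)} \right)} = \left(-7\right)^{4} = 2401$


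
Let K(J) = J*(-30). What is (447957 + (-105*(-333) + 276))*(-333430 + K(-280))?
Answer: -157053845940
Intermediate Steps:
K(J) = -30*J
(447957 + (-105*(-333) + 276))*(-333430 + K(-280)) = (447957 + (-105*(-333) + 276))*(-333430 - 30*(-280)) = (447957 + (34965 + 276))*(-333430 + 8400) = (447957 + 35241)*(-325030) = 483198*(-325030) = -157053845940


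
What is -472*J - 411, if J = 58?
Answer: -27787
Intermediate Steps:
-472*J - 411 = -472*58 - 411 = -27376 - 411 = -27787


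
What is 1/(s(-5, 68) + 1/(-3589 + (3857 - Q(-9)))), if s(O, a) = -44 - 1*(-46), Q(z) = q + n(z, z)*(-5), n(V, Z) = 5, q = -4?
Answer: 297/595 ≈ 0.49916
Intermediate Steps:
Q(z) = -29 (Q(z) = -4 + 5*(-5) = -4 - 25 = -29)
s(O, a) = 2 (s(O, a) = -44 + 46 = 2)
1/(s(-5, 68) + 1/(-3589 + (3857 - Q(-9)))) = 1/(2 + 1/(-3589 + (3857 - 1*(-29)))) = 1/(2 + 1/(-3589 + (3857 + 29))) = 1/(2 + 1/(-3589 + 3886)) = 1/(2 + 1/297) = 1/(595/297) = 297/595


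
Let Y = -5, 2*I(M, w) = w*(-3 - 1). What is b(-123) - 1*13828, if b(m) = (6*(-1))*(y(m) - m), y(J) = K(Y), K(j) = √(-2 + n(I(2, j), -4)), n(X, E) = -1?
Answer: -14566 - 6*I*√3 ≈ -14566.0 - 10.392*I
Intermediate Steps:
I(M, w) = -2*w (I(M, w) = (w*(-3 - 1))/2 = (w*(-4))/2 = (-4*w)/2 = -2*w)
K(j) = I*√3 (K(j) = √(-2 - 1) = √(-3) = I*√3)
y(J) = I*√3
b(m) = 6*m - 6*I*√3 (b(m) = (6*(-1))*(I*√3 - m) = -6*(-m + I*√3) = 6*m - 6*I*√3)
b(-123) - 1*13828 = (6*(-123) - 6*I*√3) - 1*13828 = (-738 - 6*I*√3) - 13828 = -14566 - 6*I*√3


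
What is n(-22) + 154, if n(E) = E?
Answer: 132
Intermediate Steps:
n(-22) + 154 = -22 + 154 = 132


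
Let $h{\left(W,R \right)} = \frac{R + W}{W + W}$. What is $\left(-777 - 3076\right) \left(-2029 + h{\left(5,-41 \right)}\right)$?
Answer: $\frac{39158039}{5} \approx 7.8316 \cdot 10^{6}$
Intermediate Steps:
$h{\left(W,R \right)} = \frac{R + W}{2 W}$
$\left(-777 - 3076\right) \left(-2029 + h{\left(5,-41 \right)}\right) = \left(-777 - 3076\right) \left(-2029 + \frac{-41 + 5}{2 \cdot 5}\right) = - 3853 \left(-2029 + \frac{1}{2} \cdot \frac{1}{5} \left(-36\right)\right) = - 3853 \left(-2029 - \frac{18}{5}\right) = \left(-3853\right) \left(- \frac{10163}{5}\right) = \frac{39158039}{5}$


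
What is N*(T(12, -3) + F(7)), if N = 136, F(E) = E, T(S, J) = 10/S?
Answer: 3196/3 ≈ 1065.3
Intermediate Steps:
N*(T(12, -3) + F(7)) = 136*(10/12 + 7) = 136*(10*(1/12) + 7) = 136*(⅚ + 7) = 136*(47/6) = 3196/3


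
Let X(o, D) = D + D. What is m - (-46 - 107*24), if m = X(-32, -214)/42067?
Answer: 109962710/42067 ≈ 2614.0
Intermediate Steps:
X(o, D) = 2*D
m = -428/42067 (m = (2*(-214))/42067 = -428*1/42067 = -428/42067 ≈ -0.010174)
m - (-46 - 107*24) = -428/42067 - (-46 - 107*24) = -428/42067 - (-46 - 2568) = -428/42067 - 1*(-2614) = -428/42067 + 2614 = 109962710/42067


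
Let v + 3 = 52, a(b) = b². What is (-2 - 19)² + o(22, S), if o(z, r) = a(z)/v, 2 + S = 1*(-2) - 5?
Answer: 22093/49 ≈ 450.88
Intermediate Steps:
v = 49 (v = -3 + 52 = 49)
S = -9 (S = -2 + (1*(-2) - 5) = -2 + (-2 - 5) = -2 - 7 = -9)
o(z, r) = z²/49
(-2 - 19)² + o(22, S) = (-2 - 19)² + (1/49)*22² = (-21)² + (1/49)*484 = 441 + 484/49 = 22093/49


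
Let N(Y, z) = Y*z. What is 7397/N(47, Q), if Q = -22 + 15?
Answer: -7397/329 ≈ -22.483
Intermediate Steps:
Q = -7
7397/N(47, Q) = 7397/((47*(-7))) = 7397/(-329) = 7397*(-1/329) = -7397/329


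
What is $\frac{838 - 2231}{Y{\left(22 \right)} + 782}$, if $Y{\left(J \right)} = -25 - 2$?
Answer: $- \frac{1393}{755} \approx -1.845$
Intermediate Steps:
$Y{\left(J \right)} = -27$ ($Y{\left(J \right)} = -25 - 2 = -27$)
$\frac{838 - 2231}{Y{\left(22 \right)} + 782} = \frac{838 - 2231}{-27 + 782} = - \frac{1393}{755}$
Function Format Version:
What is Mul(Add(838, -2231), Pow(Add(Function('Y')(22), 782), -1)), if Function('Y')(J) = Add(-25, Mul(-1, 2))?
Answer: Rational(-1393, 755) ≈ -1.8450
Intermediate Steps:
Function('Y')(J) = -27 (Function('Y')(J) = Add(-25, -2) = -27)
Mul(Add(838, -2231), Pow(Add(Function('Y')(22), 782), -1)) = Mul(Add(838, -2231), Pow(Add(-27, 782), -1)) = Mul(-1393, Pow(755, -1)) = Mul(-1393, Rational(1, 755)) = Rational(-1393, 755)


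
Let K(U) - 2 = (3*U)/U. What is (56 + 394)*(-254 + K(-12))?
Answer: -112050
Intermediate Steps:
K(U) = 5 (K(U) = 2 + (3*U)/U = 2 + 3 = 5)
(56 + 394)*(-254 + K(-12)) = (56 + 394)*(-254 + 5) = 450*(-249) = -112050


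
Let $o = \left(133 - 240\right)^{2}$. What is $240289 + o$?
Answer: $251738$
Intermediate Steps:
$o = 11449$ ($o = \left(-107\right)^{2} = 11449$)
$240289 + o = 240289 + 11449 = 251738$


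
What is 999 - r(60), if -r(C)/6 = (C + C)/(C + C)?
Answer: 1005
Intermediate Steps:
r(C) = -6 (r(C) = -6*(C + C)/(C + C) = -6*2*C/(2*C) = -6*2*C*1/(2*C) = -6*1 = -6)
999 - r(60) = 999 - 1*(-6) = 999 + 6 = 1005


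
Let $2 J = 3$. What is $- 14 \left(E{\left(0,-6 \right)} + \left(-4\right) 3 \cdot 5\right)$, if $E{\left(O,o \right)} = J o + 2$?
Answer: $938$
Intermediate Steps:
$J = \frac{3}{2}$ ($J = \frac{1}{2} \cdot 3 = \frac{3}{2} \approx 1.5$)
$E{\left(O,o \right)} = 2 + \frac{3 o}{2}$ ($E{\left(O,o \right)} = \frac{3 o}{2} + 2 = 2 + \frac{3 o}{2}$)
$- 14 \left(E{\left(0,-6 \right)} + \left(-4\right) 3 \cdot 5\right) = - 14 \left(\left(2 + \frac{3}{2} \left(-6\right)\right) + \left(-4\right) 3 \cdot 5\right) = - 14 \left(\left(2 - 9\right) - 60\right) = - 14 \left(-7 - 60\right) = \left(-14\right) \left(-67\right) = 938$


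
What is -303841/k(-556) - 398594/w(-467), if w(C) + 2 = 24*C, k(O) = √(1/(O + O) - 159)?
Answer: 199297/5605 + 607682*I*√49152902/176809 ≈ 35.557 + 24096.0*I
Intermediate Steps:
k(O) = √(-159 + 1/(2*O)) (k(O) = √(1/(2*O) - 159) = √(-159 + 1/(2*O)))
w(C) = -2 + 24*C
-303841/k(-556) - 398594/w(-467) = -303841*2/√(-636 + 2/(-556)) - 398594/(-2 + 24*(-467)) = -303841*2/√(-636 + 2*(-1/556)) - 398594/(-2 - 11208) = -303841*2/√(-636 - 1/278) - 398594/(-11210) = -303841*(-2*I*√49152902/176809) - 398594*(-1/11210) = -303841*(-2*I*√49152902/176809) + 199297/5605 = -(-607682)*I*√49152902/176809 + 199297/5605 = 607682*I*√49152902/176809 + 199297/5605 = 199297/5605 + 607682*I*√49152902/176809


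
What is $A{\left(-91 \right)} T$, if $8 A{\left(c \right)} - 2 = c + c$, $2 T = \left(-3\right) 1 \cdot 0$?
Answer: $0$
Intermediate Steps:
$T = 0$ ($T = \frac{\left(-3\right) 1 \cdot 0}{2} = \frac{\left(-3\right) 0}{2} = \frac{1}{2} \cdot 0 = 0$)
$A{\left(c \right)} = \frac{1}{4} + \frac{c}{4}$ ($A{\left(c \right)} = \frac{1}{4} + \frac{c + c}{8} = \frac{1}{4} + \frac{2 c}{8} = \frac{1}{4} + \frac{c}{4}$)
$A{\left(-91 \right)} T = \left(\frac{1}{4} + \frac{1}{4} \left(-91\right)\right) 0 = \left(\frac{1}{4} - \frac{91}{4}\right) 0 = \left(- \frac{45}{2}\right) 0 = 0$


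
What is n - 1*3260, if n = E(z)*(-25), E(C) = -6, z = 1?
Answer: -3110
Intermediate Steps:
n = 150 (n = -6*(-25) = 150)
n - 1*3260 = 150 - 1*3260 = 150 - 3260 = -3110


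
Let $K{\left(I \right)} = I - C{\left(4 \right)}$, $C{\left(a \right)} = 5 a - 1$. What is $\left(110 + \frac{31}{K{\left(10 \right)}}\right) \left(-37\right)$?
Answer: $- \frac{35483}{9} \approx -3942.6$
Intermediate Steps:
$C{\left(a \right)} = -1 + 5 a$
$K{\left(I \right)} = -19 + I$ ($K{\left(I \right)} = I - \left(-1 + 5 \cdot 4\right) = I - \left(-1 + 20\right) = I - 19 = -19 + I$)
$\left(110 + \frac{31}{K{\left(10 \right)}}\right) \left(-37\right) = \left(110 + \frac{31}{-19 + 10}\right) \left(-37\right) = \left(110 + \frac{31}{-9}\right) \left(-37\right) = \left(110 + 31 \left(- \frac{1}{9}\right)\right) \left(-37\right) = \left(110 - \frac{31}{9}\right) \left(-37\right) = \frac{959}{9} \left(-37\right) = - \frac{35483}{9}$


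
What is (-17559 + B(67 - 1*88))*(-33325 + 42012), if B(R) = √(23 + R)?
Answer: -152535033 + 8687*√2 ≈ -1.5252e+8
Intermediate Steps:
(-17559 + B(67 - 1*88))*(-33325 + 42012) = (-17559 + √(23 + (67 - 1*88)))*(-33325 + 42012) = (-17559 + √(23 + (67 - 88)))*8687 = (-17559 + √(23 - 21))*8687 = (-17559 + √2)*8687 = -152535033 + 8687*√2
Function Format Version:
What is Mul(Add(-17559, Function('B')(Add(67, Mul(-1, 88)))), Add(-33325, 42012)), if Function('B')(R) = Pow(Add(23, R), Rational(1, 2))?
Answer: Add(-152535033, Mul(8687, Pow(2, Rational(1, 2)))) ≈ -1.5252e+8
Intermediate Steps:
Mul(Add(-17559, Function('B')(Add(67, Mul(-1, 88)))), Add(-33325, 42012)) = Mul(Add(-17559, Pow(Add(23, Add(67, Mul(-1, 88))), Rational(1, 2))), Add(-33325, 42012)) = Mul(Add(-17559, Pow(Add(23, Add(67, -88)), Rational(1, 2))), 8687) = Mul(Add(-17559, Pow(Add(23, -21), Rational(1, 2))), 8687) = Mul(Add(-17559, Pow(2, Rational(1, 2))), 8687) = Add(-152535033, Mul(8687, Pow(2, Rational(1, 2))))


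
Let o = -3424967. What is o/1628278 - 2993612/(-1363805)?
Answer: 203445440701/2220653677790 ≈ 0.091615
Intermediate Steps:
o/1628278 - 2993612/(-1363805) = -3424967/1628278 - 2993612/(-1363805) = -3424967*1/1628278 - 2993612*(-1/1363805) = -3424967/1628278 + 2993612/1363805 = 203445440701/2220653677790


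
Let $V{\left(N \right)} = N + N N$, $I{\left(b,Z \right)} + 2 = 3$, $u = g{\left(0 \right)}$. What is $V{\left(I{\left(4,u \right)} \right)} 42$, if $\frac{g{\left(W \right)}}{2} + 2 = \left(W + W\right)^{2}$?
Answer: $84$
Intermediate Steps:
$g{\left(W \right)} = -4 + 8 W^{2}$ ($g{\left(W \right)} = -4 + 2 \left(W + W\right)^{2} = -4 + 2 \left(2 W\right)^{2} = -4 + 2 \cdot 4 W^{2} = -4 + 8 W^{2}$)
$u = -4$ ($u = -4 + 8 \cdot 0^{2} = -4 + 8 \cdot 0 = -4 + 0 = -4$)
$I{\left(b,Z \right)} = 1$ ($I{\left(b,Z \right)} = -2 + 3 = 1$)
$V{\left(N \right)} = N + N^{2}$
$V{\left(I{\left(4,u \right)} \right)} 42 = 1 \left(1 + 1\right) 42 = 1 \cdot 2 \cdot 42 = 2 \cdot 42 = 84$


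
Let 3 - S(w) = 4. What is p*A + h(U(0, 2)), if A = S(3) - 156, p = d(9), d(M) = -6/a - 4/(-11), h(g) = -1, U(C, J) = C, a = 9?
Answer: 1537/33 ≈ 46.576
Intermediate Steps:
S(w) = -1 (S(w) = 3 - 1*4 = 3 - 4 = -1)
d(M) = -10/33 (d(M) = -6/9 - 4/(-11) = -6*⅑ - 4*(-1/11) = -⅔ + 4/11 = -10/33)
p = -10/33 ≈ -0.30303
A = -157 (A = -1 - 156 = -157)
p*A + h(U(0, 2)) = -10/33*(-157) - 1 = 1570/33 - 1 = 1537/33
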